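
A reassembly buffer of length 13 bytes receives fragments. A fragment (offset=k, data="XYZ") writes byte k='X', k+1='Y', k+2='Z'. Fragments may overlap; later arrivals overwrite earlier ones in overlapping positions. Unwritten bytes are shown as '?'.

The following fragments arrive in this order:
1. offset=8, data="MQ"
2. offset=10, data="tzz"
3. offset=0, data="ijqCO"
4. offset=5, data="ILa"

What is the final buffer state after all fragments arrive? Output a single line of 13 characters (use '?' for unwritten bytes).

Fragment 1: offset=8 data="MQ" -> buffer=????????MQ???
Fragment 2: offset=10 data="tzz" -> buffer=????????MQtzz
Fragment 3: offset=0 data="ijqCO" -> buffer=ijqCO???MQtzz
Fragment 4: offset=5 data="ILa" -> buffer=ijqCOILaMQtzz

Answer: ijqCOILaMQtzz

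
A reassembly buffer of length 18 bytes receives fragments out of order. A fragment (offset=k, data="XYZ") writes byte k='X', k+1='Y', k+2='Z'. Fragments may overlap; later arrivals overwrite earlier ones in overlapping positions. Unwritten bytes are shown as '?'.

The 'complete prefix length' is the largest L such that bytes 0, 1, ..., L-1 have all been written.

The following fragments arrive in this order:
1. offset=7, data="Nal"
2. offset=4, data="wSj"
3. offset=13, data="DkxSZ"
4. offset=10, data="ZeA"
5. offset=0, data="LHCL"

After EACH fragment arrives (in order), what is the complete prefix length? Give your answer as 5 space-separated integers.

Answer: 0 0 0 0 18

Derivation:
Fragment 1: offset=7 data="Nal" -> buffer=???????Nal???????? -> prefix_len=0
Fragment 2: offset=4 data="wSj" -> buffer=????wSjNal???????? -> prefix_len=0
Fragment 3: offset=13 data="DkxSZ" -> buffer=????wSjNal???DkxSZ -> prefix_len=0
Fragment 4: offset=10 data="ZeA" -> buffer=????wSjNalZeADkxSZ -> prefix_len=0
Fragment 5: offset=0 data="LHCL" -> buffer=LHCLwSjNalZeADkxSZ -> prefix_len=18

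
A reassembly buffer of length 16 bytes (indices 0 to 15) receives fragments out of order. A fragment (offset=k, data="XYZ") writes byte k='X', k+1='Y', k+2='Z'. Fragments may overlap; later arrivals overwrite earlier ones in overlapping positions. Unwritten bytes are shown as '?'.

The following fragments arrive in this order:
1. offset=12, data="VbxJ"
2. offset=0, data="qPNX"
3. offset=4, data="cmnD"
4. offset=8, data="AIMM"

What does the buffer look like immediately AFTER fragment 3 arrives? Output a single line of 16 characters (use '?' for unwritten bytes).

Answer: qPNXcmnD????VbxJ

Derivation:
Fragment 1: offset=12 data="VbxJ" -> buffer=????????????VbxJ
Fragment 2: offset=0 data="qPNX" -> buffer=qPNX????????VbxJ
Fragment 3: offset=4 data="cmnD" -> buffer=qPNXcmnD????VbxJ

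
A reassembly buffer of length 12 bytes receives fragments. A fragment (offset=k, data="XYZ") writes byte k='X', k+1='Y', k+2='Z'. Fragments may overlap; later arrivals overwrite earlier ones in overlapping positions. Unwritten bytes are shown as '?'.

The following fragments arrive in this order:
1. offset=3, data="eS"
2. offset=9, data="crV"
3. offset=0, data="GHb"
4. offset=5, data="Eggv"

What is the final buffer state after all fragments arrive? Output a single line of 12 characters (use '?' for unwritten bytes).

Answer: GHbeSEggvcrV

Derivation:
Fragment 1: offset=3 data="eS" -> buffer=???eS???????
Fragment 2: offset=9 data="crV" -> buffer=???eS????crV
Fragment 3: offset=0 data="GHb" -> buffer=GHbeS????crV
Fragment 4: offset=5 data="Eggv" -> buffer=GHbeSEggvcrV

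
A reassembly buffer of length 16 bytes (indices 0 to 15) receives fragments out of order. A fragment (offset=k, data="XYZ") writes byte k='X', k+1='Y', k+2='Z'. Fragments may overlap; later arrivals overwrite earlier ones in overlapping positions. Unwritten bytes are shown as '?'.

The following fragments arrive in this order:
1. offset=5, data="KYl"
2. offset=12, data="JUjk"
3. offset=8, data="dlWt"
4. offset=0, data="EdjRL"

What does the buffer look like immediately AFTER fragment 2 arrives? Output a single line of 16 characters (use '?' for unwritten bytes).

Fragment 1: offset=5 data="KYl" -> buffer=?????KYl????????
Fragment 2: offset=12 data="JUjk" -> buffer=?????KYl????JUjk

Answer: ?????KYl????JUjk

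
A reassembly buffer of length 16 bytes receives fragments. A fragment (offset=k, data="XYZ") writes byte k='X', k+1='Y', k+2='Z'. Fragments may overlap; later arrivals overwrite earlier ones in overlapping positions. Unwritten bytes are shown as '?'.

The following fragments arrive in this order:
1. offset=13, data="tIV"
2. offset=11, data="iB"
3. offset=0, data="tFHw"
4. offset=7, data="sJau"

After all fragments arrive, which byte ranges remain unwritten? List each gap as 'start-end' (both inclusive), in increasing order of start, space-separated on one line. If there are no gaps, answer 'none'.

Answer: 4-6

Derivation:
Fragment 1: offset=13 len=3
Fragment 2: offset=11 len=2
Fragment 3: offset=0 len=4
Fragment 4: offset=7 len=4
Gaps: 4-6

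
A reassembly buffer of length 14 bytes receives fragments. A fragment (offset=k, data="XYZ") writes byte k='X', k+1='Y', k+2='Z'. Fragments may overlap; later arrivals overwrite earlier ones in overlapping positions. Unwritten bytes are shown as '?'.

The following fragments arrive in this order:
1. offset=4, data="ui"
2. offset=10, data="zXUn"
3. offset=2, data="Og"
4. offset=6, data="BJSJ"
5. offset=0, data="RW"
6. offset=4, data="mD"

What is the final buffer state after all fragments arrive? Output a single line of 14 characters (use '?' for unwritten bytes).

Fragment 1: offset=4 data="ui" -> buffer=????ui????????
Fragment 2: offset=10 data="zXUn" -> buffer=????ui????zXUn
Fragment 3: offset=2 data="Og" -> buffer=??Ogui????zXUn
Fragment 4: offset=6 data="BJSJ" -> buffer=??OguiBJSJzXUn
Fragment 5: offset=0 data="RW" -> buffer=RWOguiBJSJzXUn
Fragment 6: offset=4 data="mD" -> buffer=RWOgmDBJSJzXUn

Answer: RWOgmDBJSJzXUn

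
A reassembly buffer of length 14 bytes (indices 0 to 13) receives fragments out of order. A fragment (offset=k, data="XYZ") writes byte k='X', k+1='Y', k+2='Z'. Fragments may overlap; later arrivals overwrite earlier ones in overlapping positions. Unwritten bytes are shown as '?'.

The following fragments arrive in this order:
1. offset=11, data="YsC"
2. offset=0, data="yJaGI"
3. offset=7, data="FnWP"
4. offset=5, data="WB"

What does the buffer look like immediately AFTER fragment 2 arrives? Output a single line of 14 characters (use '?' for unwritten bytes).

Fragment 1: offset=11 data="YsC" -> buffer=???????????YsC
Fragment 2: offset=0 data="yJaGI" -> buffer=yJaGI??????YsC

Answer: yJaGI??????YsC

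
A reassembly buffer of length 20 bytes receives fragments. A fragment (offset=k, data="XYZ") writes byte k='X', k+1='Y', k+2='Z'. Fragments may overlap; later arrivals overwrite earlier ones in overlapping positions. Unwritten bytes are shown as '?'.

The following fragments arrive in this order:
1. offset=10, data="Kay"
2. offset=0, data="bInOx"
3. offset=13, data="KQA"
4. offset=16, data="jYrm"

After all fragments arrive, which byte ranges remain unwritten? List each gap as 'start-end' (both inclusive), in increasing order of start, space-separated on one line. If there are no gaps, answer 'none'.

Fragment 1: offset=10 len=3
Fragment 2: offset=0 len=5
Fragment 3: offset=13 len=3
Fragment 4: offset=16 len=4
Gaps: 5-9

Answer: 5-9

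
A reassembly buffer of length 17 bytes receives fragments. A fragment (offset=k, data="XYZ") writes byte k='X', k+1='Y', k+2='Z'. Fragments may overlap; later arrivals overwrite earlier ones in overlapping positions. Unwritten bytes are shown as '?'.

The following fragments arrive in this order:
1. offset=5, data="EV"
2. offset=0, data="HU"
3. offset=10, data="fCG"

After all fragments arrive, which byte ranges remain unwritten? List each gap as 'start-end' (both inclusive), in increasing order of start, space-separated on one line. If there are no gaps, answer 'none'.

Answer: 2-4 7-9 13-16

Derivation:
Fragment 1: offset=5 len=2
Fragment 2: offset=0 len=2
Fragment 3: offset=10 len=3
Gaps: 2-4 7-9 13-16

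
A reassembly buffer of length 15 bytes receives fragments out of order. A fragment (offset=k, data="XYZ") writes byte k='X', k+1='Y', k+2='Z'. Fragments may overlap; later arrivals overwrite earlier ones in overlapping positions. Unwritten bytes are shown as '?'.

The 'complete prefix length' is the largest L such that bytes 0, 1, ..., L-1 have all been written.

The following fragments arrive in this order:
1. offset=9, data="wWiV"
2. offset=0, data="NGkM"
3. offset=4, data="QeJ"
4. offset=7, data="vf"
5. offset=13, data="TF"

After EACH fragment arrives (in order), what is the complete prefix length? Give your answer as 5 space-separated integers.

Answer: 0 4 7 13 15

Derivation:
Fragment 1: offset=9 data="wWiV" -> buffer=?????????wWiV?? -> prefix_len=0
Fragment 2: offset=0 data="NGkM" -> buffer=NGkM?????wWiV?? -> prefix_len=4
Fragment 3: offset=4 data="QeJ" -> buffer=NGkMQeJ??wWiV?? -> prefix_len=7
Fragment 4: offset=7 data="vf" -> buffer=NGkMQeJvfwWiV?? -> prefix_len=13
Fragment 5: offset=13 data="TF" -> buffer=NGkMQeJvfwWiVTF -> prefix_len=15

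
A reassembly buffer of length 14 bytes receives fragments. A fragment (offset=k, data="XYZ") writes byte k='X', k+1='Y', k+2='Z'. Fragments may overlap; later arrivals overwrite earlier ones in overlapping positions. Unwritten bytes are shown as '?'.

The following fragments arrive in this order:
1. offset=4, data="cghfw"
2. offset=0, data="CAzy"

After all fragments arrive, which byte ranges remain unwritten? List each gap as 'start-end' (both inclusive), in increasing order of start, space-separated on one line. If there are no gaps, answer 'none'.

Answer: 9-13

Derivation:
Fragment 1: offset=4 len=5
Fragment 2: offset=0 len=4
Gaps: 9-13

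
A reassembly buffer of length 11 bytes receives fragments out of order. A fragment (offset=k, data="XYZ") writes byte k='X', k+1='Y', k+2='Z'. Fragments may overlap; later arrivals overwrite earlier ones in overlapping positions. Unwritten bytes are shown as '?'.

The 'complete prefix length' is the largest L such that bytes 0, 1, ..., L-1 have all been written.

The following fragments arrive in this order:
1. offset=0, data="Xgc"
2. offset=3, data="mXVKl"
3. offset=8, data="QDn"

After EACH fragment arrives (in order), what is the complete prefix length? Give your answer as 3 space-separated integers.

Fragment 1: offset=0 data="Xgc" -> buffer=Xgc???????? -> prefix_len=3
Fragment 2: offset=3 data="mXVKl" -> buffer=XgcmXVKl??? -> prefix_len=8
Fragment 3: offset=8 data="QDn" -> buffer=XgcmXVKlQDn -> prefix_len=11

Answer: 3 8 11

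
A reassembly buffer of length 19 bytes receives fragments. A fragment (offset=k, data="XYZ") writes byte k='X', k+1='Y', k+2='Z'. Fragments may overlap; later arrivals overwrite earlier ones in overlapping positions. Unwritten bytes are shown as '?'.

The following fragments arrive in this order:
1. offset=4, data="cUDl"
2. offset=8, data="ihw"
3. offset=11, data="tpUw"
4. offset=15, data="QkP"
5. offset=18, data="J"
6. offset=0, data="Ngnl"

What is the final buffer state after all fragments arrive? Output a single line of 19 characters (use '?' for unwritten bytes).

Answer: NgnlcUDlihwtpUwQkPJ

Derivation:
Fragment 1: offset=4 data="cUDl" -> buffer=????cUDl???????????
Fragment 2: offset=8 data="ihw" -> buffer=????cUDlihw????????
Fragment 3: offset=11 data="tpUw" -> buffer=????cUDlihwtpUw????
Fragment 4: offset=15 data="QkP" -> buffer=????cUDlihwtpUwQkP?
Fragment 5: offset=18 data="J" -> buffer=????cUDlihwtpUwQkPJ
Fragment 6: offset=0 data="Ngnl" -> buffer=NgnlcUDlihwtpUwQkPJ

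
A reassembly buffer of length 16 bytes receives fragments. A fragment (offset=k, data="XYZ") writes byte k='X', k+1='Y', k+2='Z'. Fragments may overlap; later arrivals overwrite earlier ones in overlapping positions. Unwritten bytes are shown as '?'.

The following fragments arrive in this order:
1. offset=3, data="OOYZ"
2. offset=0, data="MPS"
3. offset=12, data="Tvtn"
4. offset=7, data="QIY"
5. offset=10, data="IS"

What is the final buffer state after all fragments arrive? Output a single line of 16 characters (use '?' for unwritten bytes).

Fragment 1: offset=3 data="OOYZ" -> buffer=???OOYZ?????????
Fragment 2: offset=0 data="MPS" -> buffer=MPSOOYZ?????????
Fragment 3: offset=12 data="Tvtn" -> buffer=MPSOOYZ?????Tvtn
Fragment 4: offset=7 data="QIY" -> buffer=MPSOOYZQIY??Tvtn
Fragment 5: offset=10 data="IS" -> buffer=MPSOOYZQIYISTvtn

Answer: MPSOOYZQIYISTvtn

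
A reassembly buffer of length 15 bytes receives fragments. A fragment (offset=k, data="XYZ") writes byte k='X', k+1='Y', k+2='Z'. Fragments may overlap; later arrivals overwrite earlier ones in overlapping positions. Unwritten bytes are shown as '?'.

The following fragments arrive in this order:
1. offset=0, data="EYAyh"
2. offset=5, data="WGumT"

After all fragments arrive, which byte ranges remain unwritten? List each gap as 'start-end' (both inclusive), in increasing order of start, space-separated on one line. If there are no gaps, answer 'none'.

Fragment 1: offset=0 len=5
Fragment 2: offset=5 len=5
Gaps: 10-14

Answer: 10-14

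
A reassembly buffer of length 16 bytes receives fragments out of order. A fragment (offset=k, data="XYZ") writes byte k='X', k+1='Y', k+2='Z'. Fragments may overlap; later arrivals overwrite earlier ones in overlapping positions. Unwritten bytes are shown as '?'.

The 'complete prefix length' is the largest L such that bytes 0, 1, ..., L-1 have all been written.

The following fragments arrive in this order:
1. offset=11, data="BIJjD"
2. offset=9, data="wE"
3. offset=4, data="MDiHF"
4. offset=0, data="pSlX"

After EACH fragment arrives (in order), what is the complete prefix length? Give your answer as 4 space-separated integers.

Answer: 0 0 0 16

Derivation:
Fragment 1: offset=11 data="BIJjD" -> buffer=???????????BIJjD -> prefix_len=0
Fragment 2: offset=9 data="wE" -> buffer=?????????wEBIJjD -> prefix_len=0
Fragment 3: offset=4 data="MDiHF" -> buffer=????MDiHFwEBIJjD -> prefix_len=0
Fragment 4: offset=0 data="pSlX" -> buffer=pSlXMDiHFwEBIJjD -> prefix_len=16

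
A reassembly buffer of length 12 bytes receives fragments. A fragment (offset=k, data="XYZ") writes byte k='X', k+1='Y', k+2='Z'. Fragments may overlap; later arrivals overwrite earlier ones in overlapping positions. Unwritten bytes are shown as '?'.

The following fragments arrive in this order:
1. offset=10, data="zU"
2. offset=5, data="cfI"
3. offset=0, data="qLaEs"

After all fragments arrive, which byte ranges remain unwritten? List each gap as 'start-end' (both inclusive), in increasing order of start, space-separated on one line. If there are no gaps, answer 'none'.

Answer: 8-9

Derivation:
Fragment 1: offset=10 len=2
Fragment 2: offset=5 len=3
Fragment 3: offset=0 len=5
Gaps: 8-9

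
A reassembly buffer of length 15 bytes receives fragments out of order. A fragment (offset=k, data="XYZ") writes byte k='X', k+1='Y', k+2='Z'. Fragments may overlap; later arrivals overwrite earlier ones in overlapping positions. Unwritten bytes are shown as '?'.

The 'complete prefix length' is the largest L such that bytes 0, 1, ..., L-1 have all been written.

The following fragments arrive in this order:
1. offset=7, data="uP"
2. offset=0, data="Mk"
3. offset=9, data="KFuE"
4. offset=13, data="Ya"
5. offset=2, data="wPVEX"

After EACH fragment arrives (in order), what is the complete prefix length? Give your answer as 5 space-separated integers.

Fragment 1: offset=7 data="uP" -> buffer=???????uP?????? -> prefix_len=0
Fragment 2: offset=0 data="Mk" -> buffer=Mk?????uP?????? -> prefix_len=2
Fragment 3: offset=9 data="KFuE" -> buffer=Mk?????uPKFuE?? -> prefix_len=2
Fragment 4: offset=13 data="Ya" -> buffer=Mk?????uPKFuEYa -> prefix_len=2
Fragment 5: offset=2 data="wPVEX" -> buffer=MkwPVEXuPKFuEYa -> prefix_len=15

Answer: 0 2 2 2 15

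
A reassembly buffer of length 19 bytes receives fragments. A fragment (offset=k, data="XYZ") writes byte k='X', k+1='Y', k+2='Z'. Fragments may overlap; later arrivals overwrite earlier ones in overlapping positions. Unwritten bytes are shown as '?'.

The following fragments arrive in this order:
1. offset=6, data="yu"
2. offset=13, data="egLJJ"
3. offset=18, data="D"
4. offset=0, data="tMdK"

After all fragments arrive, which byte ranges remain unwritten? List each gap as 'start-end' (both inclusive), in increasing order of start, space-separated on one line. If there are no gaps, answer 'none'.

Fragment 1: offset=6 len=2
Fragment 2: offset=13 len=5
Fragment 3: offset=18 len=1
Fragment 4: offset=0 len=4
Gaps: 4-5 8-12

Answer: 4-5 8-12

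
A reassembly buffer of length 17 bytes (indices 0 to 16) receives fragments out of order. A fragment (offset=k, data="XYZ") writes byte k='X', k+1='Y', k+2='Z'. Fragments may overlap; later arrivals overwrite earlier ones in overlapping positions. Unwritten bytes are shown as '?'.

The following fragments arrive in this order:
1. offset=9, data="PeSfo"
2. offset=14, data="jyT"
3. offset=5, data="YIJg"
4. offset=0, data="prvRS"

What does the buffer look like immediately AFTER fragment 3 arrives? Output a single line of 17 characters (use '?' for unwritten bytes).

Fragment 1: offset=9 data="PeSfo" -> buffer=?????????PeSfo???
Fragment 2: offset=14 data="jyT" -> buffer=?????????PeSfojyT
Fragment 3: offset=5 data="YIJg" -> buffer=?????YIJgPeSfojyT

Answer: ?????YIJgPeSfojyT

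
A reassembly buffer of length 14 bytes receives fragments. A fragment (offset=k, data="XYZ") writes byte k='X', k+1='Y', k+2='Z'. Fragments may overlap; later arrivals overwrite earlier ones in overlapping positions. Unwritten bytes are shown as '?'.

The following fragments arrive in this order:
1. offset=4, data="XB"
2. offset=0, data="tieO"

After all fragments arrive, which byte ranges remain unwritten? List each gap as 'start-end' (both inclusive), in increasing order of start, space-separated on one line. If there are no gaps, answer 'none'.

Answer: 6-13

Derivation:
Fragment 1: offset=4 len=2
Fragment 2: offset=0 len=4
Gaps: 6-13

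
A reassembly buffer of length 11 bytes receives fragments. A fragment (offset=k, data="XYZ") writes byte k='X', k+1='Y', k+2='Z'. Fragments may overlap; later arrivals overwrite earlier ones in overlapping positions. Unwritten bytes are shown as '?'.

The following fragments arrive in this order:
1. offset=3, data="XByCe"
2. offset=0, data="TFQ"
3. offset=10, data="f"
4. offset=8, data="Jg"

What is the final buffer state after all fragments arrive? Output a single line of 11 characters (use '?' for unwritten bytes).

Fragment 1: offset=3 data="XByCe" -> buffer=???XByCe???
Fragment 2: offset=0 data="TFQ" -> buffer=TFQXByCe???
Fragment 3: offset=10 data="f" -> buffer=TFQXByCe??f
Fragment 4: offset=8 data="Jg" -> buffer=TFQXByCeJgf

Answer: TFQXByCeJgf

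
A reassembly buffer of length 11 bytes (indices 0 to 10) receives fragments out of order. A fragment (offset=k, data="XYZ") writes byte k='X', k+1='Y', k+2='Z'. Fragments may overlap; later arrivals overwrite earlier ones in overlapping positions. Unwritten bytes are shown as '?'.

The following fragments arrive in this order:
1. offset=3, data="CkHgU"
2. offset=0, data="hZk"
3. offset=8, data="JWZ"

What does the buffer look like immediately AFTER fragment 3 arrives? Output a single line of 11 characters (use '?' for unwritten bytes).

Fragment 1: offset=3 data="CkHgU" -> buffer=???CkHgU???
Fragment 2: offset=0 data="hZk" -> buffer=hZkCkHgU???
Fragment 3: offset=8 data="JWZ" -> buffer=hZkCkHgUJWZ

Answer: hZkCkHgUJWZ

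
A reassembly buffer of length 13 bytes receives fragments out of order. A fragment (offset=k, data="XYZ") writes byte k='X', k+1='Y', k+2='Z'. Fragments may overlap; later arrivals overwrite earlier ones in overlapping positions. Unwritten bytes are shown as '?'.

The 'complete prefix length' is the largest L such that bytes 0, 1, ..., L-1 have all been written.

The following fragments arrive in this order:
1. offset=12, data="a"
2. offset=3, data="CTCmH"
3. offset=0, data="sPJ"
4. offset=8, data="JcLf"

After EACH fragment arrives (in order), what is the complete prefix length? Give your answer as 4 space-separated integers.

Fragment 1: offset=12 data="a" -> buffer=????????????a -> prefix_len=0
Fragment 2: offset=3 data="CTCmH" -> buffer=???CTCmH????a -> prefix_len=0
Fragment 3: offset=0 data="sPJ" -> buffer=sPJCTCmH????a -> prefix_len=8
Fragment 4: offset=8 data="JcLf" -> buffer=sPJCTCmHJcLfa -> prefix_len=13

Answer: 0 0 8 13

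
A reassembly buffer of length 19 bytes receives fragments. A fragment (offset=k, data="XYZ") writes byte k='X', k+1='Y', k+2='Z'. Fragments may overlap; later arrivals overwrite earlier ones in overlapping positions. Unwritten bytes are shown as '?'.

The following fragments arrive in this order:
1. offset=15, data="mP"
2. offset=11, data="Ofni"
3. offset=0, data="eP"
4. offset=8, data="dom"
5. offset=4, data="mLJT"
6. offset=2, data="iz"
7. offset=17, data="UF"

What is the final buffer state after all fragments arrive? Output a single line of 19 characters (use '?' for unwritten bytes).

Answer: ePizmLJTdomOfnimPUF

Derivation:
Fragment 1: offset=15 data="mP" -> buffer=???????????????mP??
Fragment 2: offset=11 data="Ofni" -> buffer=???????????OfnimP??
Fragment 3: offset=0 data="eP" -> buffer=eP?????????OfnimP??
Fragment 4: offset=8 data="dom" -> buffer=eP??????domOfnimP??
Fragment 5: offset=4 data="mLJT" -> buffer=eP??mLJTdomOfnimP??
Fragment 6: offset=2 data="iz" -> buffer=ePizmLJTdomOfnimP??
Fragment 7: offset=17 data="UF" -> buffer=ePizmLJTdomOfnimPUF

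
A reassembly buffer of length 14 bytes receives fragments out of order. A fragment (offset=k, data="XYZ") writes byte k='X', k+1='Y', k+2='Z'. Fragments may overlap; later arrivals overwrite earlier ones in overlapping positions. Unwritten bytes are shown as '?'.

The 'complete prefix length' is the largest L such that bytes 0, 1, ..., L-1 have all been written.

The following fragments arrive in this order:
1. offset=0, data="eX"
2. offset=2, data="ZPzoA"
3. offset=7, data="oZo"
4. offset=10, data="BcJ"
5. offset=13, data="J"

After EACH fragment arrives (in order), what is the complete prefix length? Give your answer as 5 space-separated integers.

Answer: 2 7 10 13 14

Derivation:
Fragment 1: offset=0 data="eX" -> buffer=eX???????????? -> prefix_len=2
Fragment 2: offset=2 data="ZPzoA" -> buffer=eXZPzoA??????? -> prefix_len=7
Fragment 3: offset=7 data="oZo" -> buffer=eXZPzoAoZo???? -> prefix_len=10
Fragment 4: offset=10 data="BcJ" -> buffer=eXZPzoAoZoBcJ? -> prefix_len=13
Fragment 5: offset=13 data="J" -> buffer=eXZPzoAoZoBcJJ -> prefix_len=14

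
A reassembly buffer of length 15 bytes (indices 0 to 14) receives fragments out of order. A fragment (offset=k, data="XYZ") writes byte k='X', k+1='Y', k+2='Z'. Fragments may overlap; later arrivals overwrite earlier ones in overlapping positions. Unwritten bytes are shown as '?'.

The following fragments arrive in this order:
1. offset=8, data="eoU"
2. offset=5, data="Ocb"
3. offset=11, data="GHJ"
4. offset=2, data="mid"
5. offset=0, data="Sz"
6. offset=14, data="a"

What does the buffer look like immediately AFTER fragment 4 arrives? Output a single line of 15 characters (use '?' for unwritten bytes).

Fragment 1: offset=8 data="eoU" -> buffer=????????eoU????
Fragment 2: offset=5 data="Ocb" -> buffer=?????OcbeoU????
Fragment 3: offset=11 data="GHJ" -> buffer=?????OcbeoUGHJ?
Fragment 4: offset=2 data="mid" -> buffer=??midOcbeoUGHJ?

Answer: ??midOcbeoUGHJ?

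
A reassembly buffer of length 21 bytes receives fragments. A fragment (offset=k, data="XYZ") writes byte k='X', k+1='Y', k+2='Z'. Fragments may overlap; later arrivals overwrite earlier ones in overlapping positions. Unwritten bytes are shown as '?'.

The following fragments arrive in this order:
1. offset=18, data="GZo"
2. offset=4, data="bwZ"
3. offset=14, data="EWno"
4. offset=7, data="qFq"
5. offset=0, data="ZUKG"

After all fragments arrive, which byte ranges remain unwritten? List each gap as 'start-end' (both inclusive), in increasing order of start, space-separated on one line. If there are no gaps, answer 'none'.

Fragment 1: offset=18 len=3
Fragment 2: offset=4 len=3
Fragment 3: offset=14 len=4
Fragment 4: offset=7 len=3
Fragment 5: offset=0 len=4
Gaps: 10-13

Answer: 10-13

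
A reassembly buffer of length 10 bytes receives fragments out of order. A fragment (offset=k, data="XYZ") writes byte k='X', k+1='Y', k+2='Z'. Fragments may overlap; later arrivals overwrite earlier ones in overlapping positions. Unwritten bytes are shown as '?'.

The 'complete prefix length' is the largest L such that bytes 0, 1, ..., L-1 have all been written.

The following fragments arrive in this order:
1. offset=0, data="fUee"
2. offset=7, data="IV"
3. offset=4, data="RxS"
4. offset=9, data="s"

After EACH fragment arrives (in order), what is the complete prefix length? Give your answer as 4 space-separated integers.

Answer: 4 4 9 10

Derivation:
Fragment 1: offset=0 data="fUee" -> buffer=fUee?????? -> prefix_len=4
Fragment 2: offset=7 data="IV" -> buffer=fUee???IV? -> prefix_len=4
Fragment 3: offset=4 data="RxS" -> buffer=fUeeRxSIV? -> prefix_len=9
Fragment 4: offset=9 data="s" -> buffer=fUeeRxSIVs -> prefix_len=10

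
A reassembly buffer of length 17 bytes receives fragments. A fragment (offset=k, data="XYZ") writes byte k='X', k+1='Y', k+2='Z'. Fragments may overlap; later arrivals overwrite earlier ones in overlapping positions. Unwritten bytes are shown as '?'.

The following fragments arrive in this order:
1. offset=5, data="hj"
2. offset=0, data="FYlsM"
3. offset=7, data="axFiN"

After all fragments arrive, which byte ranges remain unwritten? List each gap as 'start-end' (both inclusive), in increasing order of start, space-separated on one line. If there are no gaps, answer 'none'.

Fragment 1: offset=5 len=2
Fragment 2: offset=0 len=5
Fragment 3: offset=7 len=5
Gaps: 12-16

Answer: 12-16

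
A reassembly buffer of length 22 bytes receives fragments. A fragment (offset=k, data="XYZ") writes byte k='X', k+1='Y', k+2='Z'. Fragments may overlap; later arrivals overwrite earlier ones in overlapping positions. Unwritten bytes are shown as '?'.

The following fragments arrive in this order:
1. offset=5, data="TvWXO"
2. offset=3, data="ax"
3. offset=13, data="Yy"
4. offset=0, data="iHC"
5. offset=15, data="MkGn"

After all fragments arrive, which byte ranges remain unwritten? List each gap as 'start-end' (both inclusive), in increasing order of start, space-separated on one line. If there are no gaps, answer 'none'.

Answer: 10-12 19-21

Derivation:
Fragment 1: offset=5 len=5
Fragment 2: offset=3 len=2
Fragment 3: offset=13 len=2
Fragment 4: offset=0 len=3
Fragment 5: offset=15 len=4
Gaps: 10-12 19-21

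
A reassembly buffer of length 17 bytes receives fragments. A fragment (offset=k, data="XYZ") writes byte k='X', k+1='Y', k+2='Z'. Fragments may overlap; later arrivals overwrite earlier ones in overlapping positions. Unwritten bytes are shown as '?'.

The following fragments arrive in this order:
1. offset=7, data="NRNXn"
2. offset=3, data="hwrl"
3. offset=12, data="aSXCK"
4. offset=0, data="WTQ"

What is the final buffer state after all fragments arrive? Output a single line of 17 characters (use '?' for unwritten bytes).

Fragment 1: offset=7 data="NRNXn" -> buffer=???????NRNXn?????
Fragment 2: offset=3 data="hwrl" -> buffer=???hwrlNRNXn?????
Fragment 3: offset=12 data="aSXCK" -> buffer=???hwrlNRNXnaSXCK
Fragment 4: offset=0 data="WTQ" -> buffer=WTQhwrlNRNXnaSXCK

Answer: WTQhwrlNRNXnaSXCK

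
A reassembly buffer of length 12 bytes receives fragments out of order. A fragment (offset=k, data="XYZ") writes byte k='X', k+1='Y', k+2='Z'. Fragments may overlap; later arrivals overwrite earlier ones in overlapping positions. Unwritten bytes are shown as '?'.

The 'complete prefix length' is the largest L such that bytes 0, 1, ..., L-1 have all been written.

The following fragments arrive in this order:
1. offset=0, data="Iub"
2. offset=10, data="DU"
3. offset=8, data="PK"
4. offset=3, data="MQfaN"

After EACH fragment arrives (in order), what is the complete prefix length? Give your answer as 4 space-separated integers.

Fragment 1: offset=0 data="Iub" -> buffer=Iub????????? -> prefix_len=3
Fragment 2: offset=10 data="DU" -> buffer=Iub???????DU -> prefix_len=3
Fragment 3: offset=8 data="PK" -> buffer=Iub?????PKDU -> prefix_len=3
Fragment 4: offset=3 data="MQfaN" -> buffer=IubMQfaNPKDU -> prefix_len=12

Answer: 3 3 3 12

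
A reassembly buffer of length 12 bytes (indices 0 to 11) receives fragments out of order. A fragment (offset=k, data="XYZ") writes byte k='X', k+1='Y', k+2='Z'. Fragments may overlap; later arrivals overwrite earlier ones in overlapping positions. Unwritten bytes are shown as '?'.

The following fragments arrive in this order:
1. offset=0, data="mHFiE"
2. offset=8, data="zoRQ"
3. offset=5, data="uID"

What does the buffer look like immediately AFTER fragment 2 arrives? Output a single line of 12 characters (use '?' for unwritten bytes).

Fragment 1: offset=0 data="mHFiE" -> buffer=mHFiE???????
Fragment 2: offset=8 data="zoRQ" -> buffer=mHFiE???zoRQ

Answer: mHFiE???zoRQ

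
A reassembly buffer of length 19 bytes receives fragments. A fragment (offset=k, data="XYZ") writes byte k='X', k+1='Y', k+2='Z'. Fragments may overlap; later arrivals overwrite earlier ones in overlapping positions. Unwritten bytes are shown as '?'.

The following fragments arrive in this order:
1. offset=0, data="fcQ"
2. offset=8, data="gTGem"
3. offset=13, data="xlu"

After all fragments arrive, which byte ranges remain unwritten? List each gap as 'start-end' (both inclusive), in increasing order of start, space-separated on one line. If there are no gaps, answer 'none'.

Answer: 3-7 16-18

Derivation:
Fragment 1: offset=0 len=3
Fragment 2: offset=8 len=5
Fragment 3: offset=13 len=3
Gaps: 3-7 16-18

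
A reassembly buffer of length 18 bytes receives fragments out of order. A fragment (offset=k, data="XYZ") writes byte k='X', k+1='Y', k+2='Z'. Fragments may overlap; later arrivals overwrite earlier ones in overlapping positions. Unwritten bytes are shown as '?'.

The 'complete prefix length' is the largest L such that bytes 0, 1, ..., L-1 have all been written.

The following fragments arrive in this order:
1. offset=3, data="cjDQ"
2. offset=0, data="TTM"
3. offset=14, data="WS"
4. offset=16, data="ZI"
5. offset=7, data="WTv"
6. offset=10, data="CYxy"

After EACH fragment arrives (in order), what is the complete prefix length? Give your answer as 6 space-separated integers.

Fragment 1: offset=3 data="cjDQ" -> buffer=???cjDQ??????????? -> prefix_len=0
Fragment 2: offset=0 data="TTM" -> buffer=TTMcjDQ??????????? -> prefix_len=7
Fragment 3: offset=14 data="WS" -> buffer=TTMcjDQ???????WS?? -> prefix_len=7
Fragment 4: offset=16 data="ZI" -> buffer=TTMcjDQ???????WSZI -> prefix_len=7
Fragment 5: offset=7 data="WTv" -> buffer=TTMcjDQWTv????WSZI -> prefix_len=10
Fragment 6: offset=10 data="CYxy" -> buffer=TTMcjDQWTvCYxyWSZI -> prefix_len=18

Answer: 0 7 7 7 10 18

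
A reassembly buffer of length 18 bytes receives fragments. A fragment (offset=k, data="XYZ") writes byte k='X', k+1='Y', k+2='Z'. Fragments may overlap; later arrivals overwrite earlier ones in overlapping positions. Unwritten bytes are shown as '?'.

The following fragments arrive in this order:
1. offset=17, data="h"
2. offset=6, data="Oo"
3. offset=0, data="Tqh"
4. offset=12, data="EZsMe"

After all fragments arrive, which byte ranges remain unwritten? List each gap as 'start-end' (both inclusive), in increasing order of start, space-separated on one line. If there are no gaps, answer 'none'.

Answer: 3-5 8-11

Derivation:
Fragment 1: offset=17 len=1
Fragment 2: offset=6 len=2
Fragment 3: offset=0 len=3
Fragment 4: offset=12 len=5
Gaps: 3-5 8-11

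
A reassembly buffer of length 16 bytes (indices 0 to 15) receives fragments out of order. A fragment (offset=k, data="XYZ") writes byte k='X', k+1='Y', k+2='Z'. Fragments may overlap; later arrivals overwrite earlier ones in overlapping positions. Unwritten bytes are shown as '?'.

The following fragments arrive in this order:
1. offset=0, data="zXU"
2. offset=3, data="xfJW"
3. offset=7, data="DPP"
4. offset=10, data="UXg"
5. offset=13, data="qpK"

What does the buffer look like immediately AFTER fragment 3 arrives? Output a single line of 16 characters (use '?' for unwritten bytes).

Fragment 1: offset=0 data="zXU" -> buffer=zXU?????????????
Fragment 2: offset=3 data="xfJW" -> buffer=zXUxfJW?????????
Fragment 3: offset=7 data="DPP" -> buffer=zXUxfJWDPP??????

Answer: zXUxfJWDPP??????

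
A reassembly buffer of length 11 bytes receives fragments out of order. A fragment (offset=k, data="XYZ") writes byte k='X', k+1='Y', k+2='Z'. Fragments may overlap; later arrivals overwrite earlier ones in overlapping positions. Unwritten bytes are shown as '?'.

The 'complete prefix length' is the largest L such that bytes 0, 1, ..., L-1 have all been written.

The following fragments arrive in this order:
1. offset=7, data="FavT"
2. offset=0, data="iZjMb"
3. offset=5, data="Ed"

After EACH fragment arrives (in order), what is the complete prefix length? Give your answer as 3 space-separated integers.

Answer: 0 5 11

Derivation:
Fragment 1: offset=7 data="FavT" -> buffer=???????FavT -> prefix_len=0
Fragment 2: offset=0 data="iZjMb" -> buffer=iZjMb??FavT -> prefix_len=5
Fragment 3: offset=5 data="Ed" -> buffer=iZjMbEdFavT -> prefix_len=11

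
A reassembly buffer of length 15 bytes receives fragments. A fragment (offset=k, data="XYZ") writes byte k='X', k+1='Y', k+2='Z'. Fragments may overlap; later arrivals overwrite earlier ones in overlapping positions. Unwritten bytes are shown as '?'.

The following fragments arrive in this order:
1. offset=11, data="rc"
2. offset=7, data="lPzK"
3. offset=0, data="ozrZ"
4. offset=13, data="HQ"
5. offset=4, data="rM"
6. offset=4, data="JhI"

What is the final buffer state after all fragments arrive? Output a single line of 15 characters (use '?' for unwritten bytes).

Fragment 1: offset=11 data="rc" -> buffer=???????????rc??
Fragment 2: offset=7 data="lPzK" -> buffer=???????lPzKrc??
Fragment 3: offset=0 data="ozrZ" -> buffer=ozrZ???lPzKrc??
Fragment 4: offset=13 data="HQ" -> buffer=ozrZ???lPzKrcHQ
Fragment 5: offset=4 data="rM" -> buffer=ozrZrM?lPzKrcHQ
Fragment 6: offset=4 data="JhI" -> buffer=ozrZJhIlPzKrcHQ

Answer: ozrZJhIlPzKrcHQ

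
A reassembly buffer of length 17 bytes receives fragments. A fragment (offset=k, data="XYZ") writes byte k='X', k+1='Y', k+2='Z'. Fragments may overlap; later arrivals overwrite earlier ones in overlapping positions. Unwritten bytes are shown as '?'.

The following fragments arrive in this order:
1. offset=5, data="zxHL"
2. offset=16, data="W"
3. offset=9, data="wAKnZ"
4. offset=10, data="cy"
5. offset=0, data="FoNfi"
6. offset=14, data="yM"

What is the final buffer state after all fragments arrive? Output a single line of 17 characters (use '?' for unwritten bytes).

Fragment 1: offset=5 data="zxHL" -> buffer=?????zxHL????????
Fragment 2: offset=16 data="W" -> buffer=?????zxHL???????W
Fragment 3: offset=9 data="wAKnZ" -> buffer=?????zxHLwAKnZ??W
Fragment 4: offset=10 data="cy" -> buffer=?????zxHLwcynZ??W
Fragment 5: offset=0 data="FoNfi" -> buffer=FoNfizxHLwcynZ??W
Fragment 6: offset=14 data="yM" -> buffer=FoNfizxHLwcynZyMW

Answer: FoNfizxHLwcynZyMW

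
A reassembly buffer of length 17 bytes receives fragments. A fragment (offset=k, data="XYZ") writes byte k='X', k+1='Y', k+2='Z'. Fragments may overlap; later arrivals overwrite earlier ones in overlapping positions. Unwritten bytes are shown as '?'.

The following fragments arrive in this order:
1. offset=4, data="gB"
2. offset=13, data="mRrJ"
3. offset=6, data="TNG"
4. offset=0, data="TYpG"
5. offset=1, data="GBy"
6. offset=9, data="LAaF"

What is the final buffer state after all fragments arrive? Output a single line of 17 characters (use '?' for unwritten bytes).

Fragment 1: offset=4 data="gB" -> buffer=????gB???????????
Fragment 2: offset=13 data="mRrJ" -> buffer=????gB???????mRrJ
Fragment 3: offset=6 data="TNG" -> buffer=????gBTNG????mRrJ
Fragment 4: offset=0 data="TYpG" -> buffer=TYpGgBTNG????mRrJ
Fragment 5: offset=1 data="GBy" -> buffer=TGBygBTNG????mRrJ
Fragment 6: offset=9 data="LAaF" -> buffer=TGBygBTNGLAaFmRrJ

Answer: TGBygBTNGLAaFmRrJ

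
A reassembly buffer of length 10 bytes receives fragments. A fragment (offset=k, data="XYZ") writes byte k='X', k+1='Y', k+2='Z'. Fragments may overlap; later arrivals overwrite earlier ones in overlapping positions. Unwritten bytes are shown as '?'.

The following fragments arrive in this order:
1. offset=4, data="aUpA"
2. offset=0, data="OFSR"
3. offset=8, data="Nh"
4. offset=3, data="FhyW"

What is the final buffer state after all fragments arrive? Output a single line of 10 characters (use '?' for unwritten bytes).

Fragment 1: offset=4 data="aUpA" -> buffer=????aUpA??
Fragment 2: offset=0 data="OFSR" -> buffer=OFSRaUpA??
Fragment 3: offset=8 data="Nh" -> buffer=OFSRaUpANh
Fragment 4: offset=3 data="FhyW" -> buffer=OFSFhyWANh

Answer: OFSFhyWANh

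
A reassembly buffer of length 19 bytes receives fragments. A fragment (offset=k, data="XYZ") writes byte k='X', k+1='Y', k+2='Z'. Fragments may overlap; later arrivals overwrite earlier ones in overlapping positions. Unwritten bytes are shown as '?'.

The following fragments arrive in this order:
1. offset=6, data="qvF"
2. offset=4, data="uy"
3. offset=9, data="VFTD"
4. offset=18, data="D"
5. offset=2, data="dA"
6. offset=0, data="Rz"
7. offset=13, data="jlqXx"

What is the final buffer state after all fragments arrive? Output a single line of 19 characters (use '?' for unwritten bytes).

Answer: RzdAuyqvFVFTDjlqXxD

Derivation:
Fragment 1: offset=6 data="qvF" -> buffer=??????qvF??????????
Fragment 2: offset=4 data="uy" -> buffer=????uyqvF??????????
Fragment 3: offset=9 data="VFTD" -> buffer=????uyqvFVFTD??????
Fragment 4: offset=18 data="D" -> buffer=????uyqvFVFTD?????D
Fragment 5: offset=2 data="dA" -> buffer=??dAuyqvFVFTD?????D
Fragment 6: offset=0 data="Rz" -> buffer=RzdAuyqvFVFTD?????D
Fragment 7: offset=13 data="jlqXx" -> buffer=RzdAuyqvFVFTDjlqXxD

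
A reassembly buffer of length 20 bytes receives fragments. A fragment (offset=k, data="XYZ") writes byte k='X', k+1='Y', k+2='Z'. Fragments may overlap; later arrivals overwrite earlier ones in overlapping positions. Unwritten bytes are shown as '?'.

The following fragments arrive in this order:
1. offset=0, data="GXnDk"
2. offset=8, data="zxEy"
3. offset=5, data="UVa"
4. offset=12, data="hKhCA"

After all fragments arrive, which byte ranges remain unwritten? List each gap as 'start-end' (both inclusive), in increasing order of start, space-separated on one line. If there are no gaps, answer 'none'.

Answer: 17-19

Derivation:
Fragment 1: offset=0 len=5
Fragment 2: offset=8 len=4
Fragment 3: offset=5 len=3
Fragment 4: offset=12 len=5
Gaps: 17-19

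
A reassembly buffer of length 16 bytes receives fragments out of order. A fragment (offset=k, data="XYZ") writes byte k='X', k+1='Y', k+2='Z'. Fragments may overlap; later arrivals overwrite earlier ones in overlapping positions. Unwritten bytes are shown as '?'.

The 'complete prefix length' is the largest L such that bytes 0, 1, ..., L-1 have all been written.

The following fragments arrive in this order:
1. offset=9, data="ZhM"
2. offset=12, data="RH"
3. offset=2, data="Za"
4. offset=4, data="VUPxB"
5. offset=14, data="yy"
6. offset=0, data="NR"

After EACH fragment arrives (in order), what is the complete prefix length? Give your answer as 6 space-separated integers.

Fragment 1: offset=9 data="ZhM" -> buffer=?????????ZhM???? -> prefix_len=0
Fragment 2: offset=12 data="RH" -> buffer=?????????ZhMRH?? -> prefix_len=0
Fragment 3: offset=2 data="Za" -> buffer=??Za?????ZhMRH?? -> prefix_len=0
Fragment 4: offset=4 data="VUPxB" -> buffer=??ZaVUPxBZhMRH?? -> prefix_len=0
Fragment 5: offset=14 data="yy" -> buffer=??ZaVUPxBZhMRHyy -> prefix_len=0
Fragment 6: offset=0 data="NR" -> buffer=NRZaVUPxBZhMRHyy -> prefix_len=16

Answer: 0 0 0 0 0 16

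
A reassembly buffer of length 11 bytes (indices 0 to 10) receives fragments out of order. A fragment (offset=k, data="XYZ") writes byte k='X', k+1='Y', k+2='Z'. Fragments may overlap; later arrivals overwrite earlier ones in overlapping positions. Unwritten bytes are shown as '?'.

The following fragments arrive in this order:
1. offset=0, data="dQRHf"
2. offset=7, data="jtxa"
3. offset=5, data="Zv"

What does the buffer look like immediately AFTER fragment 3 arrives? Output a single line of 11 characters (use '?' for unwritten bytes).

Answer: dQRHfZvjtxa

Derivation:
Fragment 1: offset=0 data="dQRHf" -> buffer=dQRHf??????
Fragment 2: offset=7 data="jtxa" -> buffer=dQRHf??jtxa
Fragment 3: offset=5 data="Zv" -> buffer=dQRHfZvjtxa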